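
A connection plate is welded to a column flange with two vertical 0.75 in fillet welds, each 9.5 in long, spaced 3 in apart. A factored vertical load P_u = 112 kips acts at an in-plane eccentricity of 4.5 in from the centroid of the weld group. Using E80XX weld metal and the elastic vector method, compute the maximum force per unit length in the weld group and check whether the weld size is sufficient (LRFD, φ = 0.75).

f_max ≈ 16.3 kip/in; adequate

E80XX → F_EXX = 80 ksi.
Total weld length L_w = 19 in. Treat welds as unit-width lines.
Polar moment about centroid: J = 2[d³/12 + d(b/2)²] = 2[9.5³/12 + 9.5×1.5²] = 185.6 in³.
Direct shear f_v = P/L_w = 112 / 19 = 5.895 kip/in (vertical).
Torsion M = P·e = 112 × 4.5 = 504 kip·in.
Critical point at (x, y) = (1.5, 4.75) from centroid. f_tx = M·y/J = 12.9 kip/in; f_ty = M·x/J = 4.072 kip/in.
Resultant f_max = √[f_tx² + (f_v + f_ty)²] = √[12.9² + (5.895 + 4.072)²] = 16.3 kip/in.
Capacity per unit length: φr_n = 0.75 × 0.6 × 80 × (0.707 × 0.75) = 19.09 kip/in.
16.3 ≤ 19.09 → adequate.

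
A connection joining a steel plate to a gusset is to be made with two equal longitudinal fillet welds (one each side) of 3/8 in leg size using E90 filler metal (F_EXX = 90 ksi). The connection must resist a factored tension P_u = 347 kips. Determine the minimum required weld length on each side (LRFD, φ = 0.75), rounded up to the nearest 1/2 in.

Throat t_e = 0.707 × 0.375 = 0.2651 in.
φr_n = 0.75 × 0.6 × 90 × 0.2651 = 10.74 kips/in.
L_req = P_u / φr_n = 347 / 10.74 = 32.32 in total.
Per side: 32.32 / 2 = 16.16 in.
Round up → use L = 16.5 in on each side.

L = 16.5 in on each side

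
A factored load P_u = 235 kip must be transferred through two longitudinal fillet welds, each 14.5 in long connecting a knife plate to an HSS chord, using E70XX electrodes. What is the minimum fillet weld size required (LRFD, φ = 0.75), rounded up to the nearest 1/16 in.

w = 3/8 in

E70XX → F_EXX = 70 ksi.
Total weld length L = 29 in.
Required throat t_e = P_u / (φ × 0.6 F_EXX × L) = 235 / (0.75 × 0.6 × 70 × 29) = 0.2573 in.
Required leg w = t_e / 0.707 = 0.3639 in → use 3/8 in.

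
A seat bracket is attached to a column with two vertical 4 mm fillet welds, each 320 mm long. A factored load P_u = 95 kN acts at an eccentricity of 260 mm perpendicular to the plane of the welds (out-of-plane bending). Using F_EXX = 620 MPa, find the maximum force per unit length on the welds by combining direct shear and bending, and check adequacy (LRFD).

f_max ≈ 739 N/mm; adequate

L_w = 2 × 320 = 640 mm; section modulus (unit throat) S = 2 × L²/6 = 34130 mm².
Direct shear f_v = P/L_w = 95×10³/640 = 148.4 N/mm.
Moment M = P × e = 95×10³ × 260 = 24700000 N·mm; bending f_b = M/S = 723.6 N/mm.
f_max = √(f_v² + f_b²) = √(148.4² + 723.6²) = 738.7 N/mm.
φr_n = 0.75 × 0.6 × 620 × (0.707 × 4) = 789 N/mm → adequate.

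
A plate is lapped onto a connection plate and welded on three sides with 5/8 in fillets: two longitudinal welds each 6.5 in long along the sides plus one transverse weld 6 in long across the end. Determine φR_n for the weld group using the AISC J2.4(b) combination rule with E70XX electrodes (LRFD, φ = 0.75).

E70XX → F_EXX = 70 ksi.
t_e = 0.707 × 0.625 = 0.4419 in.
R_nwl = 0.6 × 70 × 0.4419 × 13 = 241.3 kip (longitudinal, 2 welds).
R_nwt = 0.6 × 70 × 0.4419 × 6 = 111.4 kip (transverse, base value).
(i) R_nwl + R_nwt = 352.6 kip; (ii) 0.85 R_nwl + 1.5 R_nwt = 372.1 kip.
R_n = max = 372.1 kip [governs: (ii)]; φR_n = 279.1 kip.

φR_n ≈ 279 kip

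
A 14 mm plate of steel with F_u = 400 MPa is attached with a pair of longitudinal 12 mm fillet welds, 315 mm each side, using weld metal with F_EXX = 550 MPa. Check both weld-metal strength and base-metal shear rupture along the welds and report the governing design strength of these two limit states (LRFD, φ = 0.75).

t_e = 0.707 × 12 = 8.484 mm; L = 630 mm.
Weld metal: φR_n = 0.75 × 0.6 × 550 × 8.484 × 630 × 10⁻³ = 1323 kN.
Base metal (shear rupture): φR_n = 0.75 × 0.6 × 400 × 14 × 630 × 10⁻³ = 1588 kN.
Governing: weld metal.

φR_n ≈ 1320 kN (weld metal governs)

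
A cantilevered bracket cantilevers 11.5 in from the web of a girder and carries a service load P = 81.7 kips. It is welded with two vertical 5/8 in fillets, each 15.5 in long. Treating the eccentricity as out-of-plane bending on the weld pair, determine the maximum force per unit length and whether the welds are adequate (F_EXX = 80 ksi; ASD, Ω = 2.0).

f_max ≈ 12 kip/in; NOT adequate

L_w = 2 × 15.5 = 31 in; section modulus (unit throat) S = 2 × L²/6 = 80.08 in².
Direct shear f_v = P/L_w = 81.7/31 = 2.635 kip/in.
Moment M = P × e = 81.7 × 11.5 = 939.55 kip·in; bending f_b = M/S = 11.73 kip/in.
f_max = √(f_v² + f_b²) = √(2.635² + 11.73²) = 12.02 kip/in.
r_n/Ω = (1/2.0) × 0.6 × 80 × (0.707 × 0.625) = 10.6 kip/in → NOT adequate.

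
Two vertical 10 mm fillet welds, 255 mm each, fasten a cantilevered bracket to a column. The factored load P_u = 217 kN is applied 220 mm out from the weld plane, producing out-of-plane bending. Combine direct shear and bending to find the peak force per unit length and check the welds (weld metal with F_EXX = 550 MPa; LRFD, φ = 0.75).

f_max ≈ 2240 N/mm; NOT adequate

L_w = 2 × 255 = 510 mm; section modulus (unit throat) S = 2 × L²/6 = 21680 mm².
Direct shear f_v = P/L_w = 217×10³/510 = 425.5 N/mm.
Moment M = P × e = 217×10³ × 220 = 47740000 N·mm; bending f_b = M/S = 2203 N/mm.
f_max = √(f_v² + f_b²) = √(425.5² + 2203²) = 2243 N/mm.
φr_n = 0.75 × 0.6 × 550 × (0.707 × 10) = 1750 N/mm → NOT adequate.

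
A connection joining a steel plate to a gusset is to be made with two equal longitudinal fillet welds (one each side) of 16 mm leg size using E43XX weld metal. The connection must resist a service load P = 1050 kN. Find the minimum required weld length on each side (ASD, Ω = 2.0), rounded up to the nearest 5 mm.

L = 360 mm on each side

E43XX → F_EXX = 430 MPa.
Throat t_e = 0.707 × 16 = 11.31 mm.
r_n/Ω = (0.6 × 430 × 11.31) / 2.0 = 1459 N/mm = 1.459 kN/mm.
L_req = P / (r_n/Ω) = 1050 / 1.459 = 719.5 mm total.
Per side: 719.5 / 2 = 359.8 mm.
Round up → use L = 360 mm on each side.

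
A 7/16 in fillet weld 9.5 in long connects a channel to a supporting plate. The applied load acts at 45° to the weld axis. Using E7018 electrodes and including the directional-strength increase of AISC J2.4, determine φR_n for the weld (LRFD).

E70XX → F_EXX = 70 ksi.
t_e = 0.707 × 0.4375 = 0.3093 in; A_we = 0.3093 × 9.5 = 2.938 in².
Directional factor: 1.0 + 0.5 sin^1.5(45°) = 1.297.
F_nw = 0.6 × 70 × 1.297 = 54.49 ksi.
φR_n = 0.75 × 54.49 × 2.938 = 120.1 kip.

φR_n ≈ 120 kip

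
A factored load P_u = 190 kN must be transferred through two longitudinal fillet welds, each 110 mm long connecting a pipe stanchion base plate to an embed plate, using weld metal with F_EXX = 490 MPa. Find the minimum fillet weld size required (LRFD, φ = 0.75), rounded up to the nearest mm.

w = 6 mm

Total weld length L = 220 mm.
Required throat t_e = P_u / (φ × 0.6 F_EXX × L) = 190 / (0.75 × 0.6 × 490 × 220 × 10⁻³) = 3.917 mm.
Required leg w = t_e / 0.707 = 5.54 mm → use 6 mm.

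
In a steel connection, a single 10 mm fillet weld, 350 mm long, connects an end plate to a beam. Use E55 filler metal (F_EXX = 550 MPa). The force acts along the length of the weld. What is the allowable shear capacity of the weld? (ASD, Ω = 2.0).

R_n/Ω ≈ 408 kN

Effective throat t_e = 0.707 × 10 = 7.07 mm.
Total length L = 350 mm; A_we = 7.07 × 350 = 2474 mm².
F_nw = 0.6 F_EXX = 0.6 × 550 = 330 MPa.
R_n = 330 × 2474 × 10⁻³ = 816.6 kN; R_n/Ω = 816.6/2.0 = 408.3 kN.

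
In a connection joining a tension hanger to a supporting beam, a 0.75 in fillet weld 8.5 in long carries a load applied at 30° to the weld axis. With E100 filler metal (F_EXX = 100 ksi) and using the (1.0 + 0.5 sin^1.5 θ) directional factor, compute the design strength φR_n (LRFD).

t_e = 0.707 × 0.75 = 0.5302 in; A_we = 0.5302 × 8.5 = 4.507 in².
Directional factor: 1.0 + 0.5 sin^1.5(30°) = 1.177.
F_nw = 0.6 × 100 × 1.177 = 70.61 ksi.
φR_n = 0.75 × 70.61 × 4.507 = 238.7 kip.

φR_n ≈ 239 kip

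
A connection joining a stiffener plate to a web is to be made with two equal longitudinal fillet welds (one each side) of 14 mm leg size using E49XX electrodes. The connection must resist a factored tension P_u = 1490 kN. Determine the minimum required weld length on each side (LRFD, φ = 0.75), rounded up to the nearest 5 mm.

L = 345 mm on each side

E49XX → F_EXX = 490 MPa.
Throat t_e = 0.707 × 14 = 9.898 mm.
φr_n = 0.75 × 0.6 × 490 × 9.898 × 10⁻³ = 2.183 kN/mm.
L_req = P_u / φr_n = 1490 / 2.183 = 682.7 mm total.
Per side: 682.7 / 2 = 341.4 mm.
Round up → use L = 345 mm on each side.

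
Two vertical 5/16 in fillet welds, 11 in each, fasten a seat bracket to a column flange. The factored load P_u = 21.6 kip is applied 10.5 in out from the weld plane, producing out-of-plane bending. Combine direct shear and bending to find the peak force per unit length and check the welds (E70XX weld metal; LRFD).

f_max ≈ 5.71 kip/in; adequate

E70XX → F_EXX = 70 ksi.
L_w = 2 × 11 = 22 in; section modulus (unit throat) S = 2 × L²/6 = 40.33 in².
Direct shear f_v = P/L_w = 21.6/22 = 0.9818 kip/in.
Moment M = P × e = 21.6 × 10.5 = 226.8 kip·in; bending f_b = M/S = 5.623 kip/in.
f_max = √(f_v² + f_b²) = √(0.9818² + 5.623²) = 5.708 kip/in.
φr_n = 0.75 × 0.6 × 70 × (0.707 × 0.3125) = 6.96 kip/in → adequate.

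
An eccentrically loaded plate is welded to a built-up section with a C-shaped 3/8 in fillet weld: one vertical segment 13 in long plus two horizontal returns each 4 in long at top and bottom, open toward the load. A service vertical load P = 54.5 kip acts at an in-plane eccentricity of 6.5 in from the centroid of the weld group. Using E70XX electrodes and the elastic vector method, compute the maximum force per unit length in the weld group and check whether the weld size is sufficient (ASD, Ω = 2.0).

E70XX → F_EXX = 70 ksi.
Total weld length L_w = 21 in. Treat welds as unit-width lines.
Centroid: x̄ = 2×4×2 / 21 = 0.7619 in from the vertical weld.
Polar moment about centroid: J = I_x + I_y = [13³/12 + 2×4×6.5²] + [13×0.7619² + 2(4³/12 + 4×1.238²)] = 551.6 in³.
Direct shear f_v = P/L_w = 54.5 / 21 = 2.595 kip/in (vertical).
Torsion M = P·e = 54.5 × 6.5 = 354.25 kip·in.
Critical point at (x, y) = (3.238, 6.5) from centroid. f_tx = M·y/J = 4.175 kip/in; f_ty = M·x/J = 2.08 kip/in.
Resultant f_max = √[f_tx² + (f_v + f_ty)²] = √[4.175² + (2.595 + 2.08)²] = 6.268 kip/in.
Capacity per unit length: r_n/Ω = (1/2.0) × 0.6 × 70 × (0.707 × 0.375) = 5.568 kip/in.
6.268 > 5.568 → NOT adequate.

f_max ≈ 6.27 kip/in; NOT adequate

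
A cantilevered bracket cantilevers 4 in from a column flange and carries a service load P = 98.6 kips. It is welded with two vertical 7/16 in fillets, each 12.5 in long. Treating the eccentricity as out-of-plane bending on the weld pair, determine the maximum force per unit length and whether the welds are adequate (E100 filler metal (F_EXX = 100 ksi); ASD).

L_w = 2 × 12.5 = 25 in; section modulus (unit throat) S = 2 × L²/6 = 52.08 in².
Direct shear f_v = P/L_w = 98.6/25 = 3.944 kip/in.
Moment M = P × e = 98.6 × 4 = 394.4 kip·in; bending f_b = M/S = 7.572 kip/in.
f_max = √(f_v² + f_b²) = √(3.944² + 7.572²) = 8.538 kip/in.
r_n/Ω = (1/2.0) × 0.6 × 100 × (0.707 × 0.4375) = 9.279 kip/in → adequate.

f_max ≈ 8.54 kip/in; adequate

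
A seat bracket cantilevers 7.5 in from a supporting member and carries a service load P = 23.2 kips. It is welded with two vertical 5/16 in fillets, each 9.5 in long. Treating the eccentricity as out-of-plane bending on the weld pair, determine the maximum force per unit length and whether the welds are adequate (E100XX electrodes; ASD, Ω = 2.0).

E100XX → F_EXX = 100 ksi.
L_w = 2 × 9.5 = 19 in; section modulus (unit throat) S = 2 × L²/6 = 30.08 in².
Direct shear f_v = P/L_w = 23.2/19 = 1.221 kip/in.
Moment M = P × e = 23.2 × 7.5 = 174 kip·in; bending f_b = M/S = 5.784 kip/in.
f_max = √(f_v² + f_b²) = √(1.221² + 5.784²) = 5.911 kip/in.
r_n/Ω = (1/2.0) × 0.6 × 100 × (0.707 × 0.3125) = 6.628 kip/in → adequate.

f_max ≈ 5.91 kip/in; adequate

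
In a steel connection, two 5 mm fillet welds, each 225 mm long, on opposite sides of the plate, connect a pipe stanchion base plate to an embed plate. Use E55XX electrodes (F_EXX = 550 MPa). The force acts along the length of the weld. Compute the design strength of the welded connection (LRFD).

φR_n ≈ 394 kN

Effective throat t_e = 0.707 × 5 = 3.535 mm.
Total length L = 450 mm; A_we = 3.535 × 450 = 1591 mm².
F_nw = 0.6 F_EXX = 0.6 × 550 = 330 MPa.
φR_n = 0.75 × 330 × 1591 × 10⁻³ = 393.7 kN.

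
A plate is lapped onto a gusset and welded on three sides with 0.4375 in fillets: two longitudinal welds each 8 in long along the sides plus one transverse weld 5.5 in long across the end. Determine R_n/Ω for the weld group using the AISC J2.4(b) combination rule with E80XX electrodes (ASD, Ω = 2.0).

R_n/Ω ≈ 162 kips

E80XX → F_EXX = 80 ksi.
t_e = 0.707 × 0.4375 = 0.3093 in.
R_nwl = 0.6 × 80 × 0.3093 × 16 = 237.6 kips (longitudinal, 2 welds).
R_nwt = 0.6 × 80 × 0.3093 × 5.5 = 81.66 kips (transverse, base value).
(i) R_nwl + R_nwt = 319.2 kips; (ii) 0.85 R_nwl + 1.5 R_nwt = 324.4 kips.
R_n = max = 324.4 kips [governs: (ii)]; R_n/Ω = 162.2 kips.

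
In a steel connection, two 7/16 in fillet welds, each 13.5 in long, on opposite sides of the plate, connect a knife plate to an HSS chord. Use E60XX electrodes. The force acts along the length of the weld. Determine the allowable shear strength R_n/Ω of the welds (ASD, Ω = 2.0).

E60XX → F_EXX = 60 ksi.
Effective throat t_e = 0.707 × 0.4375 = 0.3093 in.
Total length L = 27 in; A_we = 0.3093 × 27 = 8.351 in².
F_nw = 0.6 F_EXX = 0.6 × 60 = 36 ksi.
R_n = 36 × 8.351 = 300.7 kips; R_n/Ω = 300.7/2.0 = 150.3 kips.

R_n/Ω ≈ 150 kips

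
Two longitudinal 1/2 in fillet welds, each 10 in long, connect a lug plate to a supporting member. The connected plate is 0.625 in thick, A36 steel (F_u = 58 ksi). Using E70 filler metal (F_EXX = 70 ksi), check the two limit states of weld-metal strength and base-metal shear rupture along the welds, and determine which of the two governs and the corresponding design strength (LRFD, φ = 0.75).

φR_n ≈ 223 kips (weld metal governs)

t_e = 0.707 × 0.5 = 0.3535 in; L = 20 in.
Weld metal: φR_n = 0.75 × 0.6 × 70 × 0.3535 × 20 = 222.7 kips.
Base metal (shear rupture): φR_n = 0.75 × 0.6 × 58 × 0.625 × 20 = 326.2 kips.
Governing: weld metal.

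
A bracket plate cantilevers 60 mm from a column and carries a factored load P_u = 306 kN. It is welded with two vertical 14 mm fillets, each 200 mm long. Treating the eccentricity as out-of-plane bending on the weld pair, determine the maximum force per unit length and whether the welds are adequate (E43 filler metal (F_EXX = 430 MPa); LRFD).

f_max ≈ 1580 N/mm; adequate

L_w = 2 × 200 = 400 mm; section modulus (unit throat) S = 2 × L²/6 = 13330 mm².
Direct shear f_v = P/L_w = 306×10³/400 = 765 N/mm.
Moment M = P × e = 306×10³ × 60 = 18360000 N·mm; bending f_b = M/S = 1377 N/mm.
f_max = √(f_v² + f_b²) = √(765² + 1377²) = 1575 N/mm.
φr_n = 0.75 × 0.6 × 430 × (0.707 × 14) = 1915 N/mm → adequate.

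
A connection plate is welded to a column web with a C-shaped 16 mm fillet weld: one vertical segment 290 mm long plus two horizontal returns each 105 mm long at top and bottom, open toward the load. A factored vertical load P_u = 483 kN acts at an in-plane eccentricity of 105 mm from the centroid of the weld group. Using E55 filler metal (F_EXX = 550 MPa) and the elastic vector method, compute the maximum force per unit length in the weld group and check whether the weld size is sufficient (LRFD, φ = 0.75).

f_max ≈ 1890 N/mm; adequate

Total weld length L_w = 500 mm. Treat welds as unit-width lines.
Centroid: x̄ = 2×105×52.5 / 500 = 22.05 mm from the vertical weld.
Polar moment about centroid: J = I_x + I_y = [290³/12 + 2×105×145²] + [290×22.05² + 2(105³/12 + 105×30.45²)] = 6976000 mm³.
Direct shear f_v = P/L_w = 483×10³ / 500 = 966 N/mm (vertical).
Torsion M = P·e = 483×10³ × 105 = 50715000 N·mm.
Critical point at (x, y) = (82.95, 145) from centroid. f_tx = M·y/J = 1054 N/mm; f_ty = M·x/J = 603 N/mm.
Resultant f_max = √[f_tx² + (f_v + f_ty)²] = √[1054² + (966 + 603)²] = 1890 N/mm.
Capacity per unit length: φr_n = 0.75 × 0.6 × 550 × (0.707 × 16) = 2800 N/mm.
1890 ≤ 2800 → adequate.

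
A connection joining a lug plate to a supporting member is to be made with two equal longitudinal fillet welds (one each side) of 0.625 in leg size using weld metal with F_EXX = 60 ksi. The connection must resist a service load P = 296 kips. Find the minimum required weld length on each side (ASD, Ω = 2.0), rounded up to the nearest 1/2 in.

Throat t_e = 0.707 × 0.625 = 0.4419 in.
r_n/Ω = (0.6 × 60 × 0.4419) / 2.0 = 7.954 kip/in.
L_req = P / (r_n/Ω) = 296 / 7.954 = 37.22 in total.
Per side: 37.22 / 2 = 18.61 in.
Round up → use L = 19 in on each side.

L = 19 in on each side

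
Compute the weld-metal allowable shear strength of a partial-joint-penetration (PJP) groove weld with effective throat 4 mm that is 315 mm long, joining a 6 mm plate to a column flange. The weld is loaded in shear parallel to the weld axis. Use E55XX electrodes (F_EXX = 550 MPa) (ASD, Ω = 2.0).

R_n/Ω ≈ 208 kN

Effective throat (given) t_e = 4 mm.
A_we = 4 × 315 = 1260 mm².
F_nw = 0.6 F_EXX = 330 MPa.
R_n/Ω = (330 × 1260) / 2.0 × 10⁻³ = 207.9 kN.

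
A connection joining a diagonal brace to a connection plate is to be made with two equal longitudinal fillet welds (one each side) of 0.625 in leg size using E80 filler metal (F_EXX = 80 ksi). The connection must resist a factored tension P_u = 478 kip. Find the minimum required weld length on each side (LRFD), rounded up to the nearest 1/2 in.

L = 15.5 in on each side

Throat t_e = 0.707 × 0.625 = 0.4419 in.
φr_n = 0.75 × 0.6 × 80 × 0.4419 = 15.91 kip/in.
L_req = P_u / φr_n = 478 / 15.91 = 30.05 in total.
Per side: 30.05 / 2 = 15.02 in.
Round up → use L = 15.5 in on each side.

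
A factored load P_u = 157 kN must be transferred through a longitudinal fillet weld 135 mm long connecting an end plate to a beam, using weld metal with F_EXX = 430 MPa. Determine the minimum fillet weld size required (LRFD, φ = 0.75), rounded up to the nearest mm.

Total weld length L = 135 mm.
Required throat t_e = P_u / (φ × 0.6 F_EXX × L) = 157 / (0.75 × 0.6 × 430 × 135 × 10⁻³) = 6.01 mm.
Required leg w = t_e / 0.707 = 8.501 mm → use 9 mm.

w = 9 mm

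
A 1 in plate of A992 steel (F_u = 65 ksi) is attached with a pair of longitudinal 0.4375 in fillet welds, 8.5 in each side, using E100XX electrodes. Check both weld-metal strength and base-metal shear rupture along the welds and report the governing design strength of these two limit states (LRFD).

E100XX → F_EXX = 100 ksi.
t_e = 0.707 × 0.4375 = 0.3093 in; L = 17 in.
Weld metal: φR_n = 0.75 × 0.6 × 100 × 0.3093 × 17 = 236.6 kip.
Base metal (shear rupture): φR_n = 0.75 × 0.6 × 65 × 1 × 17 = 497.2 kip.
Governing: weld metal.

φR_n ≈ 237 kip (weld metal governs)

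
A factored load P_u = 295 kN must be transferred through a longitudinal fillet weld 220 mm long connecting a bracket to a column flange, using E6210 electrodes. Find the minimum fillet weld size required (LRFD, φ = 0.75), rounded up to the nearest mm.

w = 7 mm

E62XX → F_EXX = 620 MPa.
Total weld length L = 220 mm.
Required throat t_e = P_u / (φ × 0.6 F_EXX × L) = 295 / (0.75 × 0.6 × 620 × 220 × 10⁻³) = 4.806 mm.
Required leg w = t_e / 0.707 = 6.798 mm → use 7 mm.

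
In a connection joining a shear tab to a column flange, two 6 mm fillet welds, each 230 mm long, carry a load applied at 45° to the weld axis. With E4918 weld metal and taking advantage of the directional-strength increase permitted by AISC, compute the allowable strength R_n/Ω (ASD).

R_n/Ω ≈ 372 kN

E49XX → F_EXX = 490 MPa.
t_e = 0.707 × 6 = 4.242 mm; A_we = 4.242 × 460 = 1951 mm².
Directional factor: 1.0 + 0.5 sin^1.5(45°) = 1.297.
F_nw = 0.6 × 490 × 1.297 = 381.4 MPa.
R_n/Ω = (381.4 × 1951) / 2.0 × 10⁻³ = 372.1 kN.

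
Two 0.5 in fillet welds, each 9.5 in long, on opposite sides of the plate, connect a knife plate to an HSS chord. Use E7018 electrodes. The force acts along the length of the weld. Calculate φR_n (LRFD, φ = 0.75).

E70XX → F_EXX = 70 ksi.
Effective throat t_e = 0.707 × 0.5 = 0.3535 in.
Total length L = 19 in; A_we = 0.3535 × 19 = 6.716 in².
F_nw = 0.6 F_EXX = 0.6 × 70 = 42 ksi.
φR_n = 0.75 × 42 × 6.716 = 211.6 kips.

φR_n ≈ 212 kips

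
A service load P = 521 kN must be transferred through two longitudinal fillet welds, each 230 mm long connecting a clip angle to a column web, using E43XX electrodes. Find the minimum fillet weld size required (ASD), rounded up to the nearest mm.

E43XX → F_EXX = 430 MPa.
Total weld length L = 460 mm.
Required throat t_e = P × Ω / (0.6 F_EXX × L) = 521 × 2.0 / (0.6 × 430 × 460 × 10⁻³) = 8.78 mm.
Required leg w = t_e / 0.707 = 12.42 mm → use 13 mm.

w = 13 mm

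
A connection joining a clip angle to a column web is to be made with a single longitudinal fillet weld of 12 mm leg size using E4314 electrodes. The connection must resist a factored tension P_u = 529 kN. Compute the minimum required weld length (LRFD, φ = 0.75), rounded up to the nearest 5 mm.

L = 325 mm

E43XX → F_EXX = 430 MPa.
Throat t_e = 0.707 × 12 = 8.484 mm.
φr_n = 0.75 × 0.6 × 430 × 8.484 × 10⁻³ = 1.642 kN/mm.
L_req = P_u / φr_n = 529 / 1.642 = 322.2 mm total.
Round up → use L = 325 mm.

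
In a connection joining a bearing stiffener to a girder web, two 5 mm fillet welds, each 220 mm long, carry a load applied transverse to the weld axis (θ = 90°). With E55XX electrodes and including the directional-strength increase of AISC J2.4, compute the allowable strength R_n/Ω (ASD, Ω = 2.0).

E55XX → F_EXX = 550 MPa.
t_e = 0.707 × 5 = 3.535 mm; A_we = 3.535 × 440 = 1555 mm².
Directional factor: 1.0 + 0.5 sin^1.5(90°) = 1.5.
F_nw = 0.6 × 550 × 1.5 = 495 MPa.
R_n/Ω = (495 × 1555) / 2.0 × 10⁻³ = 385 kN.

R_n/Ω ≈ 385 kN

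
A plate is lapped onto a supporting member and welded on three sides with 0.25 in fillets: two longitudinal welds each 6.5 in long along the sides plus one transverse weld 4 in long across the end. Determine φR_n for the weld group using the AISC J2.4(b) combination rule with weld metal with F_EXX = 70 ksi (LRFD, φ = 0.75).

φR_n ≈ 94.9 kips

t_e = 0.707 × 0.25 = 0.1767 in.
R_nwl = 0.6 × 70 × 0.1767 × 13 = 96.51 kips (longitudinal, 2 welds).
R_nwt = 0.6 × 70 × 0.1767 × 4 = 29.69 kips (transverse, base value).
(i) R_nwl + R_nwt = 126.2 kips; (ii) 0.85 R_nwl + 1.5 R_nwt = 126.6 kips.
R_n = max = 126.6 kips [governs: (ii)]; φR_n = 94.93 kips.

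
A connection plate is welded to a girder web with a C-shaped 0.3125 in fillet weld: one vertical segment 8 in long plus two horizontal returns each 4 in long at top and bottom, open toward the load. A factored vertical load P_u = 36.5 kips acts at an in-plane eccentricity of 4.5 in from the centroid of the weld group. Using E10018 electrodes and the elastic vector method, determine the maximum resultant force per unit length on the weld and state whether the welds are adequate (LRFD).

E100XX → F_EXX = 100 ksi.
Total weld length L_w = 16 in. Treat welds as unit-width lines.
Centroid: x̄ = 2×4×2 / 16 = 1 in from the vertical weld.
Polar moment about centroid: J = I_x + I_y = [8³/12 + 2×4×4²] + [8×1² + 2(4³/12 + 4×1²)] = 197.3 in³.
Direct shear f_v = P/L_w = 36.5 / 16 = 2.281 kip/in (vertical).
Torsion M = P·e = 36.5 × 4.5 = 164.25 kip·in.
Critical point at (x, y) = (3, 4) from centroid. f_tx = M·y/J = 3.329 kip/in; f_ty = M·x/J = 2.497 kip/in.
Resultant f_max = √[f_tx² + (f_v + f_ty)²] = √[3.329² + (2.281 + 2.497)²] = 5.824 kip/in.
Capacity per unit length: φr_n = 0.75 × 0.6 × 100 × (0.707 × 0.3125) = 9.942 kip/in.
5.824 ≤ 9.942 → adequate.

f_max ≈ 5.82 kip/in; adequate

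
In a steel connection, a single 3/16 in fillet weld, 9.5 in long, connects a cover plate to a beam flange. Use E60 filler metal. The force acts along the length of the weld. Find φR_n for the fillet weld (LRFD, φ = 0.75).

φR_n ≈ 34 kips

E60XX → F_EXX = 60 ksi.
Effective throat t_e = 0.707 × 0.1875 = 0.1326 in.
Total length L = 9.5 in; A_we = 0.1326 × 9.5 = 1.259 in².
F_nw = 0.6 F_EXX = 0.6 × 60 = 36 ksi.
φR_n = 0.75 × 36 × 1.259 = 34 kips.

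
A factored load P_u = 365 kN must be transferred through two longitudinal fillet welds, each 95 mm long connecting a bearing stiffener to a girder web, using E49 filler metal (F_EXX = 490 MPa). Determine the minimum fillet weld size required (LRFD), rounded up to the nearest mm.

Total weld length L = 190 mm.
Required throat t_e = P_u / (φ × 0.6 F_EXX × L) = 365 / (0.75 × 0.6 × 490 × 190 × 10⁻³) = 8.712 mm.
Required leg w = t_e / 0.707 = 12.32 mm → use 13 mm.

w = 13 mm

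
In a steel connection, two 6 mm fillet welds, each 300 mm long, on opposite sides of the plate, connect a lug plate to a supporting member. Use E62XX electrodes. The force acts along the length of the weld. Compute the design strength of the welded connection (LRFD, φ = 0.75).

E62XX → F_EXX = 620 MPa.
Effective throat t_e = 0.707 × 6 = 4.242 mm.
Total length L = 600 mm; A_we = 4.242 × 600 = 2545 mm².
F_nw = 0.6 F_EXX = 0.6 × 620 = 372 MPa.
φR_n = 0.75 × 372 × 2545 × 10⁻³ = 710.1 kN.

φR_n ≈ 710 kN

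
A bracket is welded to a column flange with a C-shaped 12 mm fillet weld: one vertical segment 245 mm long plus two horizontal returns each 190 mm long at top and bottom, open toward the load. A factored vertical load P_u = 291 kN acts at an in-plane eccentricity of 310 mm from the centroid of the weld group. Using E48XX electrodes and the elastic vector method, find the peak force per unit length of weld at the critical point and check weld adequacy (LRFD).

f_max ≈ 2090 N/mm; NOT adequate

E48XX → F_EXX = 480 MPa.
Total weld length L_w = 625 mm. Treat welds as unit-width lines.
Centroid: x̄ = 2×190×95 / 625 = 57.76 mm from the vertical weld.
Polar moment about centroid: J = I_x + I_y = [245³/12 + 2×190×122.5²] + [245×57.76² + 2(190³/12 + 190×37.24²)] = 9415000 mm³.
Direct shear f_v = P/L_w = 291×10³ / 625 = 465.6 N/mm (vertical).
Torsion M = P·e = 291×10³ × 310 = 90210000 N·mm.
Critical point at (x, y) = (132.2, 122.5) from centroid. f_tx = M·y/J = 1174 N/mm; f_ty = M·x/J = 1267 N/mm.
Resultant f_max = √[f_tx² + (f_v + f_ty)²] = √[1174² + (465.6 + 1267)²] = 2093 N/mm.
Capacity per unit length: φr_n = 0.75 × 0.6 × 480 × (0.707 × 12) = 1833 N/mm.
2093 > 1833 → NOT adequate.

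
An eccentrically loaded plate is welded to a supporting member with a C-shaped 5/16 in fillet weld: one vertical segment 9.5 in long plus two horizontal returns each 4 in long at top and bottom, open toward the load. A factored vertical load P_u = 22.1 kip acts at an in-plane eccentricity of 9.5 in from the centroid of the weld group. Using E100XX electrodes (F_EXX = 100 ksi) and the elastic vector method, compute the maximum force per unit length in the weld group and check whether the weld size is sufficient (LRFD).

Total weld length L_w = 17.5 in. Treat welds as unit-width lines.
Centroid: x̄ = 2×4×2 / 17.5 = 0.9143 in from the vertical weld.
Polar moment about centroid: J = I_x + I_y = [9.5³/12 + 2×4×4.75²] + [9.5×0.9143² + 2(4³/12 + 4×1.086²)] = 280 in³.
Direct shear f_v = P/L_w = 22.1 / 17.5 = 1.263 kip/in (vertical).
Torsion M = P·e = 22.1 × 9.5 = 209.95 kip·in.
Critical point at (x, y) = (3.086, 4.75) from centroid. f_tx = M·y/J = 3.562 kip/in; f_ty = M·x/J = 2.314 kip/in.
Resultant f_max = √[f_tx² + (f_v + f_ty)²] = √[3.562² + (1.263 + 2.314)²] = 5.048 kip/in.
Capacity per unit length: φr_n = 0.75 × 0.6 × 100 × (0.707 × 0.3125) = 9.942 kip/in.
5.048 ≤ 9.942 → adequate.

f_max ≈ 5.05 kip/in; adequate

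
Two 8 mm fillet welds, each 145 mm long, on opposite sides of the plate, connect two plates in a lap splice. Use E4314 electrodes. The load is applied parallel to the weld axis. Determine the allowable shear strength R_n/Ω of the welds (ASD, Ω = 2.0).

R_n/Ω ≈ 212 kN

E43XX → F_EXX = 430 MPa.
Effective throat t_e = 0.707 × 8 = 5.656 mm.
Total length L = 290 mm; A_we = 5.656 × 290 = 1640 mm².
F_nw = 0.6 F_EXX = 0.6 × 430 = 258 MPa.
R_n = 258 × 1640 × 10⁻³ = 423.2 kN; R_n/Ω = 423.2/2.0 = 211.6 kN.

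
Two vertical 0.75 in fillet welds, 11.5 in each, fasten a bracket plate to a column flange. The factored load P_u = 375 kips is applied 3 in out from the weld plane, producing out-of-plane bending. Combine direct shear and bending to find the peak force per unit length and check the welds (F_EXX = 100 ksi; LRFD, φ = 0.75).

f_max ≈ 30.3 kip/in; NOT adequate

L_w = 2 × 11.5 = 23 in; section modulus (unit throat) S = 2 × L²/6 = 44.08 in².
Direct shear f_v = P/L_w = 375/23 = 16.3 kip/in.
Moment M = P × e = 375 × 3 = 1125 kip·in; bending f_b = M/S = 25.52 kip/in.
f_max = √(f_v² + f_b²) = √(16.3² + 25.52²) = 30.28 kip/in.
φr_n = 0.75 × 0.6 × 100 × (0.707 × 0.75) = 23.86 kip/in → NOT adequate.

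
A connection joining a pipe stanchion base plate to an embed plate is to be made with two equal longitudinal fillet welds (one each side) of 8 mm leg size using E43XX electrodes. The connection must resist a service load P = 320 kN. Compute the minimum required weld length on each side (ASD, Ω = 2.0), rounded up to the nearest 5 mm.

E43XX → F_EXX = 430 MPa.
Throat t_e = 0.707 × 8 = 5.656 mm.
r_n/Ω = (0.6 × 430 × 5.656) / 2.0 = 729.6 N/mm = 0.7296 kN/mm.
L_req = P / (r_n/Ω) = 320 / 0.7296 = 438.6 mm total.
Per side: 438.6 / 2 = 219.3 mm.
Round up → use L = 220 mm on each side.

L = 220 mm on each side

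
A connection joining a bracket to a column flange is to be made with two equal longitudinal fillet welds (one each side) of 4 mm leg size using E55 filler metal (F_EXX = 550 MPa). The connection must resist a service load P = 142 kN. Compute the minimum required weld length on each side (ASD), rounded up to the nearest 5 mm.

Throat t_e = 0.707 × 4 = 2.828 mm.
r_n/Ω = (0.6 × 550 × 2.828) / 2.0 = 466.6 N/mm = 0.4666 kN/mm.
L_req = P / (r_n/Ω) = 142 / 0.4666 = 304.3 mm total.
Per side: 304.3 / 2 = 152.2 mm.
Round up → use L = 155 mm on each side.

L = 155 mm on each side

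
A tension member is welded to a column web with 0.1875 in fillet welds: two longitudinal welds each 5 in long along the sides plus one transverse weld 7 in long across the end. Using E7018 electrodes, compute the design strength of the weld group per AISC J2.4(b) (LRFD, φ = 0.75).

φR_n ≈ 79.3 kip

E70XX → F_EXX = 70 ksi.
t_e = 0.707 × 0.1875 = 0.1326 in.
R_nwl = 0.6 × 70 × 0.1326 × 10 = 55.68 kip (longitudinal, 2 welds).
R_nwt = 0.6 × 70 × 0.1326 × 7 = 38.97 kip (transverse, base value).
(i) R_nwl + R_nwt = 94.65 kip; (ii) 0.85 R_nwl + 1.5 R_nwt = 105.8 kip.
R_n = max = 105.8 kip [governs: (ii)]; φR_n = 79.34 kip.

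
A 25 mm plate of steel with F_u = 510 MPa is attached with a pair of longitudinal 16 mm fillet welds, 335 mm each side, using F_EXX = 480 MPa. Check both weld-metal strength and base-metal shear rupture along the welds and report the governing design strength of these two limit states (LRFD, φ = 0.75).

φR_n ≈ 1640 kN (weld metal governs)

t_e = 0.707 × 16 = 11.31 mm; L = 670 mm.
Weld metal: φR_n = 0.75 × 0.6 × 480 × 11.31 × 670 × 10⁻³ = 1637 kN.
Base metal (shear rupture): φR_n = 0.75 × 0.6 × 510 × 25 × 670 × 10⁻³ = 3844 kN.
Governing: weld metal.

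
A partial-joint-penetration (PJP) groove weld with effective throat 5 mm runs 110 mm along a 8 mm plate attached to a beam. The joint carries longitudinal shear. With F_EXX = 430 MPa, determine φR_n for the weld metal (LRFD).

φR_n ≈ 106 kN

Effective throat (given) t_e = 5 mm.
A_we = 5 × 110 = 550 mm².
F_nw = 0.6 F_EXX = 258 MPa.
φR_n = 0.75 × 258 × 550 × 10⁻³ = 106.4 kN.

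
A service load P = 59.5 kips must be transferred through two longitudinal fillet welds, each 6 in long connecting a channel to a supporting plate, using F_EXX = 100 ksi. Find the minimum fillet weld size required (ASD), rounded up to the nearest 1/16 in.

Total weld length L = 12 in.
Required throat t_e = P × Ω / (0.6 F_EXX × L) = 59.5 × 2.0 / (0.6 × 100 × 12) = 0.1653 in.
Required leg w = t_e / 0.707 = 0.2338 in → use 1/4 in.

w = 1/4 in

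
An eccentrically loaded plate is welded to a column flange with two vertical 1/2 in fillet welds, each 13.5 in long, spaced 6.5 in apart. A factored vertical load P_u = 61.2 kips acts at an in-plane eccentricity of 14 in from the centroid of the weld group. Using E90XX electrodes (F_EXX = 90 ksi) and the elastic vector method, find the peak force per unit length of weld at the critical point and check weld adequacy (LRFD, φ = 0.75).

f_max ≈ 10.4 kip/in; adequate

Total weld length L_w = 27 in. Treat welds as unit-width lines.
Polar moment about centroid: J = 2[d³/12 + d(b/2)²] = 2[13.5³/12 + 13.5×3.25²] = 695.2 in³.
Direct shear f_v = P/L_w = 61.2 / 27 = 2.267 kip/in (vertical).
Torsion M = P·e = 61.2 × 14 = 856.8 kip·in.
Critical point at (x, y) = (3.25, 6.75) from centroid. f_tx = M·y/J = 8.318 kip/in; f_ty = M·x/J = 4.005 kip/in.
Resultant f_max = √[f_tx² + (f_v + f_ty)²] = √[8.318² + (2.267 + 4.005)²] = 10.42 kip/in.
Capacity per unit length: φr_n = 0.75 × 0.6 × 90 × (0.707 × 0.5) = 14.32 kip/in.
10.42 ≤ 14.32 → adequate.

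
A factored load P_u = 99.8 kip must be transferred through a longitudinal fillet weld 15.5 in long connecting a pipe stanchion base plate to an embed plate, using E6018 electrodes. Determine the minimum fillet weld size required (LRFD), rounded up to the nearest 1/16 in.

w = 3/8 in

E60XX → F_EXX = 60 ksi.
Total weld length L = 15.5 in.
Required throat t_e = P_u / (φ × 0.6 F_EXX × L) = 99.8 / (0.75 × 0.6 × 60 × 15.5) = 0.2385 in.
Required leg w = t_e / 0.707 = 0.3373 in → use 3/8 in.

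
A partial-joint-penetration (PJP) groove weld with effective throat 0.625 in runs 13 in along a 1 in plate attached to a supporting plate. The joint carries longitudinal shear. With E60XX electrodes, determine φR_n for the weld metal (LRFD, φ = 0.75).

φR_n ≈ 219 kip

E60XX → F_EXX = 60 ksi.
Effective throat (given) t_e = 0.625 in.
A_we = 0.625 × 13 = 8.125 in².
F_nw = 0.6 F_EXX = 36 ksi.
φR_n = 0.75 × 36 × 8.125 = 219.4 kip.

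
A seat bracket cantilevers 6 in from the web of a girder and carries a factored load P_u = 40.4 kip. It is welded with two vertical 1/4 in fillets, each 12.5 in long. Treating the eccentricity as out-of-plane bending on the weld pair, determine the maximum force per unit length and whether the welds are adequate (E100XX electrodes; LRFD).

f_max ≈ 4.93 kip/in; adequate

E100XX → F_EXX = 100 ksi.
L_w = 2 × 12.5 = 25 in; section modulus (unit throat) S = 2 × L²/6 = 52.08 in².
Direct shear f_v = P/L_w = 40.4/25 = 1.616 kip/in.
Moment M = P × e = 40.4 × 6 = 242.4 kip·in; bending f_b = M/S = 4.654 kip/in.
f_max = √(f_v² + f_b²) = √(1.616² + 4.654²) = 4.927 kip/in.
φr_n = 0.75 × 0.6 × 100 × (0.707 × 0.25) = 7.954 kip/in → adequate.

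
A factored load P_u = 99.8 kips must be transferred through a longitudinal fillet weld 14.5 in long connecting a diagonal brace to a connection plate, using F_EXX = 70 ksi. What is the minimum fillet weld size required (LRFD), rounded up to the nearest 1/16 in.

Total weld length L = 14.5 in.
Required throat t_e = P_u / (φ × 0.6 F_EXX × L) = 99.8 / (0.75 × 0.6 × 70 × 14.5) = 0.2185 in.
Required leg w = t_e / 0.707 = 0.3091 in → use 5/16 in.

w = 5/16 in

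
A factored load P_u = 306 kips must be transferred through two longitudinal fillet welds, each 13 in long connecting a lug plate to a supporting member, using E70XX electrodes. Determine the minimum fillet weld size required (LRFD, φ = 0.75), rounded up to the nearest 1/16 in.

E70XX → F_EXX = 70 ksi.
Total weld length L = 26 in.
Required throat t_e = P_u / (φ × 0.6 F_EXX × L) = 306 / (0.75 × 0.6 × 70 × 26) = 0.3736 in.
Required leg w = t_e / 0.707 = 0.5285 in → use 9/16 in.

w = 9/16 in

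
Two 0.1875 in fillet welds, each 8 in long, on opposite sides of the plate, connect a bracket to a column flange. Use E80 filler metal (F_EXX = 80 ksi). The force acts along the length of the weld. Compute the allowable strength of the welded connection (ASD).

Effective throat t_e = 0.707 × 0.1875 = 0.1326 in.
Total length L = 16 in; A_we = 0.1326 × 16 = 2.121 in².
F_nw = 0.6 F_EXX = 0.6 × 80 = 48 ksi.
R_n = 48 × 2.121 = 101.8 kips; R_n/Ω = 101.8/2.0 = 50.9 kips.

R_n/Ω ≈ 50.9 kips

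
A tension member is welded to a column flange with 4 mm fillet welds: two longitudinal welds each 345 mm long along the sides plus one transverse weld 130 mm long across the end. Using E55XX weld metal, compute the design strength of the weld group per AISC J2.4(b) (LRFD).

E55XX → F_EXX = 550 MPa.
t_e = 0.707 × 4 = 2.828 mm.
R_nwl = 0.6 × 550 × 2.828 × 690 × 10⁻³ = 643.9 kN (longitudinal, 2 welds).
R_nwt = 0.6 × 550 × 2.828 × 130 × 10⁻³ = 121.3 kN (transverse, base value).
(i) R_nwl + R_nwt = 765.3 kN; (ii) 0.85 R_nwl + 1.5 R_nwt = 729.3 kN.
R_n = max = 765.3 kN [governs: (i)]; φR_n = 573.9 kN.

φR_n ≈ 574 kN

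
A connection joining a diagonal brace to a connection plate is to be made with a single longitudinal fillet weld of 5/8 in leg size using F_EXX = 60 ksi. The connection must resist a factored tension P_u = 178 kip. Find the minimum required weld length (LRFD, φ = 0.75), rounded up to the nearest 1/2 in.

L = 15 in

Throat t_e = 0.707 × 0.625 = 0.4419 in.
φr_n = 0.75 × 0.6 × 60 × 0.4419 = 11.93 kip/in.
L_req = P_u / φr_n = 178 / 11.93 = 14.92 in total.
Round up → use L = 15 in.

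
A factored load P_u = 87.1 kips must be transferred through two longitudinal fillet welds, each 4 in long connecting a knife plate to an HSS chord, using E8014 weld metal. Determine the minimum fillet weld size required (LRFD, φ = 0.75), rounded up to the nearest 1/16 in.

w = 7/16 in

E80XX → F_EXX = 80 ksi.
Total weld length L = 8 in.
Required throat t_e = P_u / (φ × 0.6 F_EXX × L) = 87.1 / (0.75 × 0.6 × 80 × 8) = 0.3024 in.
Required leg w = t_e / 0.707 = 0.4278 in → use 7/16 in.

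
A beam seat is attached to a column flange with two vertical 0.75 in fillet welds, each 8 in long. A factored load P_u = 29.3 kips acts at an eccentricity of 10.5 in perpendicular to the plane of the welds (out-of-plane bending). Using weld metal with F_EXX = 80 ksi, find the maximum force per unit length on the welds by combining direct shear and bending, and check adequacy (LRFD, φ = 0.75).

L_w = 2 × 8 = 16 in; section modulus (unit throat) S = 2 × L²/6 = 21.33 in².
Direct shear f_v = P/L_w = 29.3/16 = 1.831 kip/in.
Moment M = P × e = 29.3 × 10.5 = 307.65 kip·in; bending f_b = M/S = 14.42 kip/in.
f_max = √(f_v² + f_b²) = √(1.831² + 14.42²) = 14.54 kip/in.
φr_n = 0.75 × 0.6 × 80 × (0.707 × 0.75) = 19.09 kip/in → adequate.

f_max ≈ 14.5 kip/in; adequate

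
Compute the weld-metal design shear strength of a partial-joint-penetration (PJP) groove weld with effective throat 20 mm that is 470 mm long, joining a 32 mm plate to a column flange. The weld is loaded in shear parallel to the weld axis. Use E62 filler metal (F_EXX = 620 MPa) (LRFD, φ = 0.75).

Effective throat (given) t_e = 20 mm.
A_we = 20 × 470 = 9400 mm².
F_nw = 0.6 F_EXX = 372 MPa.
φR_n = 0.75 × 372 × 9400 × 10⁻³ = 2623 kN.

φR_n ≈ 2620 kN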